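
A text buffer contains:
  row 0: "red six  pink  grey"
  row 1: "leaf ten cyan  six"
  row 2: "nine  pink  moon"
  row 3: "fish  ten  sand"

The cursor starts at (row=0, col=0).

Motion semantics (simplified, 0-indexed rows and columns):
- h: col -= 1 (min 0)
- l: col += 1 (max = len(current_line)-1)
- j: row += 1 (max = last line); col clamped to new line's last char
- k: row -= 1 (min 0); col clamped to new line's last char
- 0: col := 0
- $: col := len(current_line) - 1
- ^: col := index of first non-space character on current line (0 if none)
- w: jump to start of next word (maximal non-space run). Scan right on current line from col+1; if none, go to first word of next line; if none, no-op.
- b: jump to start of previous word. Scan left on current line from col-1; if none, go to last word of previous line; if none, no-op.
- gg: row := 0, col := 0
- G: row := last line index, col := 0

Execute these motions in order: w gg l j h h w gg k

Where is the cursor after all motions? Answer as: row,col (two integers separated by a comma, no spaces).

After 1 (w): row=0 col=4 char='s'
After 2 (gg): row=0 col=0 char='r'
After 3 (l): row=0 col=1 char='e'
After 4 (j): row=1 col=1 char='e'
After 5 (h): row=1 col=0 char='l'
After 6 (h): row=1 col=0 char='l'
After 7 (w): row=1 col=5 char='t'
After 8 (gg): row=0 col=0 char='r'
After 9 (k): row=0 col=0 char='r'

Answer: 0,0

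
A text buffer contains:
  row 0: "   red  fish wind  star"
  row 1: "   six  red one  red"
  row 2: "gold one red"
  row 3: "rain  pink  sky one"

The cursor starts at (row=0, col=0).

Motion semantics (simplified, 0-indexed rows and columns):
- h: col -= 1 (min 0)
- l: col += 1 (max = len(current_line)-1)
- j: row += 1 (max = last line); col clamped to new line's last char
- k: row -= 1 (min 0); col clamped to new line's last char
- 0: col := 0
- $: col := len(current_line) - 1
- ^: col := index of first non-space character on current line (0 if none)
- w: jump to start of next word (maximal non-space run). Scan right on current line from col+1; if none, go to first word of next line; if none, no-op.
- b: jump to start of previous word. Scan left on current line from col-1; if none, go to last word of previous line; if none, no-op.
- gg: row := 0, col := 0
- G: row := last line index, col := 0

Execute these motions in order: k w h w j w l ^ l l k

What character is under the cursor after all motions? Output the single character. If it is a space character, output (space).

After 1 (k): row=0 col=0 char='_'
After 2 (w): row=0 col=3 char='r'
After 3 (h): row=0 col=2 char='_'
After 4 (w): row=0 col=3 char='r'
After 5 (j): row=1 col=3 char='s'
After 6 (w): row=1 col=8 char='r'
After 7 (l): row=1 col=9 char='e'
After 8 (^): row=1 col=3 char='s'
After 9 (l): row=1 col=4 char='i'
After 10 (l): row=1 col=5 char='x'
After 11 (k): row=0 col=5 char='d'

Answer: d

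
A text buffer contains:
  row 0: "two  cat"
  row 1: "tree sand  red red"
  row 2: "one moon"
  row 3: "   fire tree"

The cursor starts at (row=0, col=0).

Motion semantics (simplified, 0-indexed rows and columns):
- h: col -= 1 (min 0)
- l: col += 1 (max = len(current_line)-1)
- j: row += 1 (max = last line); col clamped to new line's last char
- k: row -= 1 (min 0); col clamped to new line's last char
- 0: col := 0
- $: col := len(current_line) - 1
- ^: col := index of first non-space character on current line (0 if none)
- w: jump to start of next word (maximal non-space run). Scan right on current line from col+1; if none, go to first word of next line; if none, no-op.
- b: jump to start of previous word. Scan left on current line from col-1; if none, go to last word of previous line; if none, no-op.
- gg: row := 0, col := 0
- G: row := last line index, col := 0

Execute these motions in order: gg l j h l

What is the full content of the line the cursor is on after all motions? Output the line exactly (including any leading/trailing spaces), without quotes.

Answer: tree sand  red red

Derivation:
After 1 (gg): row=0 col=0 char='t'
After 2 (l): row=0 col=1 char='w'
After 3 (j): row=1 col=1 char='r'
After 4 (h): row=1 col=0 char='t'
After 5 (l): row=1 col=1 char='r'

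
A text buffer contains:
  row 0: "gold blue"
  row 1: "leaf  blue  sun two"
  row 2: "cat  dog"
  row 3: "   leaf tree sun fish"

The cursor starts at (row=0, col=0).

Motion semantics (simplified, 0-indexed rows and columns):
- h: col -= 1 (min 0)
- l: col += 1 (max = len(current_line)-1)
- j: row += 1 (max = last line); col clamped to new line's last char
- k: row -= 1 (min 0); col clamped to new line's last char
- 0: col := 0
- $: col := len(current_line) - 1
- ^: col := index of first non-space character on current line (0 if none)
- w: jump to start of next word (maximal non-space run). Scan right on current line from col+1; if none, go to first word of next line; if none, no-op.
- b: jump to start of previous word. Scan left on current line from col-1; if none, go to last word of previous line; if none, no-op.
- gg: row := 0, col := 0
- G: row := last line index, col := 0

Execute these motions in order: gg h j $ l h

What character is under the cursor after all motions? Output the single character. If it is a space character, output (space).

After 1 (gg): row=0 col=0 char='g'
After 2 (h): row=0 col=0 char='g'
After 3 (j): row=1 col=0 char='l'
After 4 ($): row=1 col=18 char='o'
After 5 (l): row=1 col=18 char='o'
After 6 (h): row=1 col=17 char='w'

Answer: w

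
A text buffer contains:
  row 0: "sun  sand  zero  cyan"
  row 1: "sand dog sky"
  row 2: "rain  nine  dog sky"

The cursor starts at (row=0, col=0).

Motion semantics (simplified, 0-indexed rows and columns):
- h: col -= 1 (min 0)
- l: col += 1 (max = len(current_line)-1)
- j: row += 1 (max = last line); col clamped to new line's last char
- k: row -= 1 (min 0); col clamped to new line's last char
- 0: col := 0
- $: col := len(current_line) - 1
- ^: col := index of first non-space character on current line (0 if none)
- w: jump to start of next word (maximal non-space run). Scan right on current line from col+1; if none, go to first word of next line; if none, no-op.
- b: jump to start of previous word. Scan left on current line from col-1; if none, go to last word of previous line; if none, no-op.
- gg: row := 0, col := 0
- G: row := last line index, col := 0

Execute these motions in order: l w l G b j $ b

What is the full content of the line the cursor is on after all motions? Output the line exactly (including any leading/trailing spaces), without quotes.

Answer: rain  nine  dog sky

Derivation:
After 1 (l): row=0 col=1 char='u'
After 2 (w): row=0 col=5 char='s'
After 3 (l): row=0 col=6 char='a'
After 4 (G): row=2 col=0 char='r'
After 5 (b): row=1 col=9 char='s'
After 6 (j): row=2 col=9 char='e'
After 7 ($): row=2 col=18 char='y'
After 8 (b): row=2 col=16 char='s'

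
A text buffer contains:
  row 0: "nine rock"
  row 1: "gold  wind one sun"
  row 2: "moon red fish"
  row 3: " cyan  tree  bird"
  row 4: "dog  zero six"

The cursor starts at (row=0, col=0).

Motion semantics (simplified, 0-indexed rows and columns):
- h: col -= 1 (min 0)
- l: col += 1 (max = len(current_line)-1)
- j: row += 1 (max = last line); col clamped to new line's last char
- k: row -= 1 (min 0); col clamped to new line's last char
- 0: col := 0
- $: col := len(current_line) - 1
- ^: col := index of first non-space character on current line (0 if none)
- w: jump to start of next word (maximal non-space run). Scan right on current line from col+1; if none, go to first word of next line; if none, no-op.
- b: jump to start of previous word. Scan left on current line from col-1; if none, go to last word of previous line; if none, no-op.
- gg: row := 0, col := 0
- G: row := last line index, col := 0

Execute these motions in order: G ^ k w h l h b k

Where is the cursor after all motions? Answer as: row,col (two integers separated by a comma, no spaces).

After 1 (G): row=4 col=0 char='d'
After 2 (^): row=4 col=0 char='d'
After 3 (k): row=3 col=0 char='_'
After 4 (w): row=3 col=1 char='c'
After 5 (h): row=3 col=0 char='_'
After 6 (l): row=3 col=1 char='c'
After 7 (h): row=3 col=0 char='_'
After 8 (b): row=2 col=9 char='f'
After 9 (k): row=1 col=9 char='d'

Answer: 1,9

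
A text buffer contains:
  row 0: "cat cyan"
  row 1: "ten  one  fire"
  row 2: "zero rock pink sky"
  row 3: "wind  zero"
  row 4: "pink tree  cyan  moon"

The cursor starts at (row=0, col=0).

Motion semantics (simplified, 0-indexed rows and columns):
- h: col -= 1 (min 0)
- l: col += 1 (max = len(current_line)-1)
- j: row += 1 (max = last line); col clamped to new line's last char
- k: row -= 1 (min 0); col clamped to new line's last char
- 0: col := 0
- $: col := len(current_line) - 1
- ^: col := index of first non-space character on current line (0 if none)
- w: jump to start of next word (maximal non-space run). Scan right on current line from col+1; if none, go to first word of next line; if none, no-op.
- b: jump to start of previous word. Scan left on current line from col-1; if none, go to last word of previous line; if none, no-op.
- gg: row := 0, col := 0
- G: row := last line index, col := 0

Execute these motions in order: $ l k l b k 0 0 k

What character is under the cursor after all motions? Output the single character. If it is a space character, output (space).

Answer: c

Derivation:
After 1 ($): row=0 col=7 char='n'
After 2 (l): row=0 col=7 char='n'
After 3 (k): row=0 col=7 char='n'
After 4 (l): row=0 col=7 char='n'
After 5 (b): row=0 col=4 char='c'
After 6 (k): row=0 col=4 char='c'
After 7 (0): row=0 col=0 char='c'
After 8 (0): row=0 col=0 char='c'
After 9 (k): row=0 col=0 char='c'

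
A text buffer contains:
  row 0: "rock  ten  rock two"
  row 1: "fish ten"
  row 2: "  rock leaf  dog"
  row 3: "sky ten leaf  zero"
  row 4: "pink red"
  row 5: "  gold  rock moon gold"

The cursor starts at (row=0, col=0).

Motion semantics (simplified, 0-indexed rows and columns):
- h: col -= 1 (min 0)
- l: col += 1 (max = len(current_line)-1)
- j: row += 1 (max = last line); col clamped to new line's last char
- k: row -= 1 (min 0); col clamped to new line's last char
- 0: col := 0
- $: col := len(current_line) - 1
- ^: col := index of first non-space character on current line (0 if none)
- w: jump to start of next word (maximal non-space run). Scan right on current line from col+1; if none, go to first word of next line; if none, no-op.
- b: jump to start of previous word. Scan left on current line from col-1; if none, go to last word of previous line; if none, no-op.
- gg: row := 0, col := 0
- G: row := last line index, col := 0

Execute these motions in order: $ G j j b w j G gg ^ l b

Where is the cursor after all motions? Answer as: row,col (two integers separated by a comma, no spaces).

Answer: 0,0

Derivation:
After 1 ($): row=0 col=18 char='o'
After 2 (G): row=5 col=0 char='_'
After 3 (j): row=5 col=0 char='_'
After 4 (j): row=5 col=0 char='_'
After 5 (b): row=4 col=5 char='r'
After 6 (w): row=5 col=2 char='g'
After 7 (j): row=5 col=2 char='g'
After 8 (G): row=5 col=0 char='_'
After 9 (gg): row=0 col=0 char='r'
After 10 (^): row=0 col=0 char='r'
After 11 (l): row=0 col=1 char='o'
After 12 (b): row=0 col=0 char='r'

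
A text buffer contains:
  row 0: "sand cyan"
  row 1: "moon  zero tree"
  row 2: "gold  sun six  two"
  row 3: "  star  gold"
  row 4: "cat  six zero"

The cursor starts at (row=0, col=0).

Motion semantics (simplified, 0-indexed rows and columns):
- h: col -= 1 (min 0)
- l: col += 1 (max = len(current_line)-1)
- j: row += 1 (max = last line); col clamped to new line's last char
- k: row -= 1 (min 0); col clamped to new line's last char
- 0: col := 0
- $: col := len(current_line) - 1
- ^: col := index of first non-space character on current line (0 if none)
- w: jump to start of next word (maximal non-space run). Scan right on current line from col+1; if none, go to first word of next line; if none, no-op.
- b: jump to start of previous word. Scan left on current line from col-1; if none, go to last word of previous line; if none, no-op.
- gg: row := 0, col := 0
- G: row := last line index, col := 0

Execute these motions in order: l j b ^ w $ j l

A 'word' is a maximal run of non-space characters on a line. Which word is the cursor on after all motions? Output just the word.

Answer: two

Derivation:
After 1 (l): row=0 col=1 char='a'
After 2 (j): row=1 col=1 char='o'
After 3 (b): row=1 col=0 char='m'
After 4 (^): row=1 col=0 char='m'
After 5 (w): row=1 col=6 char='z'
After 6 ($): row=1 col=14 char='e'
After 7 (j): row=2 col=14 char='_'
After 8 (l): row=2 col=15 char='t'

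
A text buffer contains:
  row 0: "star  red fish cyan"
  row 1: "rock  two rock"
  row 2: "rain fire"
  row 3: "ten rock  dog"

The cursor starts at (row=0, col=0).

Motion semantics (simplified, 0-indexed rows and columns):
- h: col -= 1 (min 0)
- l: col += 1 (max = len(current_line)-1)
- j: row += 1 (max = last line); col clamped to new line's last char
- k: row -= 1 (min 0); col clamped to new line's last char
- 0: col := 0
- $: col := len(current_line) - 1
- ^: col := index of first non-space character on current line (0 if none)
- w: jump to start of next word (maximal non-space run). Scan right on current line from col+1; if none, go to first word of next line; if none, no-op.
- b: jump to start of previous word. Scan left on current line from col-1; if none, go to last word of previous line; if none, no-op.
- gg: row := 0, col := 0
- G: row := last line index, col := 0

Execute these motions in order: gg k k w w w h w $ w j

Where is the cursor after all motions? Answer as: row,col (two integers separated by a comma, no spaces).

After 1 (gg): row=0 col=0 char='s'
After 2 (k): row=0 col=0 char='s'
After 3 (k): row=0 col=0 char='s'
After 4 (w): row=0 col=6 char='r'
After 5 (w): row=0 col=10 char='f'
After 6 (w): row=0 col=15 char='c'
After 7 (h): row=0 col=14 char='_'
After 8 (w): row=0 col=15 char='c'
After 9 ($): row=0 col=18 char='n'
After 10 (w): row=1 col=0 char='r'
After 11 (j): row=2 col=0 char='r'

Answer: 2,0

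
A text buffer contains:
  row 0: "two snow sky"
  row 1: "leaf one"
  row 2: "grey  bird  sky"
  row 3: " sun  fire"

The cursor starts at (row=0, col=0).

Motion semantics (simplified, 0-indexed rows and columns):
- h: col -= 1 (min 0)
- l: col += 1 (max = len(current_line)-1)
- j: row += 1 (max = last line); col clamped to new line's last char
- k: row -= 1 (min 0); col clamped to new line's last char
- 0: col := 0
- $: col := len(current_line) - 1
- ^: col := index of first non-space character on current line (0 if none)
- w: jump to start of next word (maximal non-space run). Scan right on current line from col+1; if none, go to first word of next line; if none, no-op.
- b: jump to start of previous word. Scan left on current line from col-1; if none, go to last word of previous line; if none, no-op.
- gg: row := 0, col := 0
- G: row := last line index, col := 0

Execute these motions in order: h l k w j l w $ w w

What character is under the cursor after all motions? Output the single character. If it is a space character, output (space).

After 1 (h): row=0 col=0 char='t'
After 2 (l): row=0 col=1 char='w'
After 3 (k): row=0 col=1 char='w'
After 4 (w): row=0 col=4 char='s'
After 5 (j): row=1 col=4 char='_'
After 6 (l): row=1 col=5 char='o'
After 7 (w): row=2 col=0 char='g'
After 8 ($): row=2 col=14 char='y'
After 9 (w): row=3 col=1 char='s'
After 10 (w): row=3 col=6 char='f'

Answer: f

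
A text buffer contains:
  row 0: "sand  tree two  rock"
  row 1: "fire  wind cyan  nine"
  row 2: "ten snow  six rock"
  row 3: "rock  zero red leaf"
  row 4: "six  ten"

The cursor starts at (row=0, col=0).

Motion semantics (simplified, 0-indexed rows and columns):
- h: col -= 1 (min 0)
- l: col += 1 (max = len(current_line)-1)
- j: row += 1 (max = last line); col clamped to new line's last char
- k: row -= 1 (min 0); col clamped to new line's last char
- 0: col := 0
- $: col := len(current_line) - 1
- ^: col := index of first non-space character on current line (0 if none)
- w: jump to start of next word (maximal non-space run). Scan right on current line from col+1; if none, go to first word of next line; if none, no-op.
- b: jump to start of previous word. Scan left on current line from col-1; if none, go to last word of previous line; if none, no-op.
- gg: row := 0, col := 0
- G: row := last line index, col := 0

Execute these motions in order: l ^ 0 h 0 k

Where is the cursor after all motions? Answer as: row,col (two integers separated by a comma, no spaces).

After 1 (l): row=0 col=1 char='a'
After 2 (^): row=0 col=0 char='s'
After 3 (0): row=0 col=0 char='s'
After 4 (h): row=0 col=0 char='s'
After 5 (0): row=0 col=0 char='s'
After 6 (k): row=0 col=0 char='s'

Answer: 0,0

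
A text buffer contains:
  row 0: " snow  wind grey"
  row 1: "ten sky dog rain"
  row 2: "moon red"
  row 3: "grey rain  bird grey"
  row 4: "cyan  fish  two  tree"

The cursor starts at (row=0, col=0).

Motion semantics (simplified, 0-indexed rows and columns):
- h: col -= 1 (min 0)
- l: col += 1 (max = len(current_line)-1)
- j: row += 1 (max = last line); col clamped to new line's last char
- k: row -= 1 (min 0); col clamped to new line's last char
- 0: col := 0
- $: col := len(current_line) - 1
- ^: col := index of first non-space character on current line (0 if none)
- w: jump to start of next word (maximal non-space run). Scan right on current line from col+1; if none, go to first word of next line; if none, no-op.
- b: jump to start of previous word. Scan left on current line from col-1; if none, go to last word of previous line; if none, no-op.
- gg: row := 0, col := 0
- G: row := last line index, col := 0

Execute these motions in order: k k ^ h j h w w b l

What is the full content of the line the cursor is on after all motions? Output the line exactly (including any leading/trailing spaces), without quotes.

After 1 (k): row=0 col=0 char='_'
After 2 (k): row=0 col=0 char='_'
After 3 (^): row=0 col=1 char='s'
After 4 (h): row=0 col=0 char='_'
After 5 (j): row=1 col=0 char='t'
After 6 (h): row=1 col=0 char='t'
After 7 (w): row=1 col=4 char='s'
After 8 (w): row=1 col=8 char='d'
After 9 (b): row=1 col=4 char='s'
After 10 (l): row=1 col=5 char='k'

Answer: ten sky dog rain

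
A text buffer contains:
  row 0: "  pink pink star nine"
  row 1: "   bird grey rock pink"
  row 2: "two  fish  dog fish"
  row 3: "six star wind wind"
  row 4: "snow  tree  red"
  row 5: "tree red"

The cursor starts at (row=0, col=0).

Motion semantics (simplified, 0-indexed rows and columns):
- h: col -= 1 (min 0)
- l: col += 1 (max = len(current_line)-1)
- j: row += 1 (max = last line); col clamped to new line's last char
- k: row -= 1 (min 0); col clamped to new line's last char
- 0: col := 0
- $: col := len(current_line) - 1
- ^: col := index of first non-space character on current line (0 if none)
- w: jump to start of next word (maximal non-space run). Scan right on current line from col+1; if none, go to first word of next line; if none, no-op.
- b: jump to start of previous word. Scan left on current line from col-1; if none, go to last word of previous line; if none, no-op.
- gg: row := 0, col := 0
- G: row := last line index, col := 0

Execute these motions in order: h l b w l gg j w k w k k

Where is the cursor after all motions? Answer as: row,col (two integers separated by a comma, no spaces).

After 1 (h): row=0 col=0 char='_'
After 2 (l): row=0 col=1 char='_'
After 3 (b): row=0 col=1 char='_'
After 4 (w): row=0 col=2 char='p'
After 5 (l): row=0 col=3 char='i'
After 6 (gg): row=0 col=0 char='_'
After 7 (j): row=1 col=0 char='_'
After 8 (w): row=1 col=3 char='b'
After 9 (k): row=0 col=3 char='i'
After 10 (w): row=0 col=7 char='p'
After 11 (k): row=0 col=7 char='p'
After 12 (k): row=0 col=7 char='p'

Answer: 0,7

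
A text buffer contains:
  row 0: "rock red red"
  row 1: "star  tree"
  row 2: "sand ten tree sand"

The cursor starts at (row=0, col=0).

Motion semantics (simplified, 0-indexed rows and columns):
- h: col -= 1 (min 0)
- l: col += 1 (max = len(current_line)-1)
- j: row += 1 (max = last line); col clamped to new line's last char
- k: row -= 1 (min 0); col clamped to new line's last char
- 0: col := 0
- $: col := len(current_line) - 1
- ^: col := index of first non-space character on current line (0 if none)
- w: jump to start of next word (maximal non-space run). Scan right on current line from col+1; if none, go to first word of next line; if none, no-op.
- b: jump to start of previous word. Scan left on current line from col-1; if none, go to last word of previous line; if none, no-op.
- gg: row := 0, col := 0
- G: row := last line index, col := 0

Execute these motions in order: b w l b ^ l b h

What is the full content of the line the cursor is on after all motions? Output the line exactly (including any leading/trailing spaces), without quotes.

After 1 (b): row=0 col=0 char='r'
After 2 (w): row=0 col=5 char='r'
After 3 (l): row=0 col=6 char='e'
After 4 (b): row=0 col=5 char='r'
After 5 (^): row=0 col=0 char='r'
After 6 (l): row=0 col=1 char='o'
After 7 (b): row=0 col=0 char='r'
After 8 (h): row=0 col=0 char='r'

Answer: rock red red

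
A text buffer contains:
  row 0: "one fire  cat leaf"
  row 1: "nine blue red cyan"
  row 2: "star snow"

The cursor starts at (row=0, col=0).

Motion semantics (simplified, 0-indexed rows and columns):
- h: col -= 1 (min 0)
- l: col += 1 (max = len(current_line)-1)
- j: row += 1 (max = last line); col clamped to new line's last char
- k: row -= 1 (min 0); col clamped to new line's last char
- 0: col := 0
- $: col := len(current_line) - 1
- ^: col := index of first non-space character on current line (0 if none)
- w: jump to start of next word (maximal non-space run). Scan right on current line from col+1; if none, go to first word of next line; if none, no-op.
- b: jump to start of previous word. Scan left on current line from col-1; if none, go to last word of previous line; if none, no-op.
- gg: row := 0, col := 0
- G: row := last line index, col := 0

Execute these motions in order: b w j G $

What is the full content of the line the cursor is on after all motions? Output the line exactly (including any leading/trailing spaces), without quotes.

Answer: star snow

Derivation:
After 1 (b): row=0 col=0 char='o'
After 2 (w): row=0 col=4 char='f'
After 3 (j): row=1 col=4 char='_'
After 4 (G): row=2 col=0 char='s'
After 5 ($): row=2 col=8 char='w'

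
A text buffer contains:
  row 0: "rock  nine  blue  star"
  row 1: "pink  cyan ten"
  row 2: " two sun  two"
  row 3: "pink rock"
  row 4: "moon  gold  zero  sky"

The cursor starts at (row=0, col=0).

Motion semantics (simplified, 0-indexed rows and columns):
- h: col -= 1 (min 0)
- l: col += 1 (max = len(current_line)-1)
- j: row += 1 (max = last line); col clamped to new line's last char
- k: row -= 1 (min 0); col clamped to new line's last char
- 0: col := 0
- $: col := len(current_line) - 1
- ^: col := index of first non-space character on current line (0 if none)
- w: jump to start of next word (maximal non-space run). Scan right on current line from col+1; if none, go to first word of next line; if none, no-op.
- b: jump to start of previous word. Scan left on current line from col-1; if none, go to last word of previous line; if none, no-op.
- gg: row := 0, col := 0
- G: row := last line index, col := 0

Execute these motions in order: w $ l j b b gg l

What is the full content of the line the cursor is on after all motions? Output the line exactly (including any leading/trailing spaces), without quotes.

Answer: rock  nine  blue  star

Derivation:
After 1 (w): row=0 col=6 char='n'
After 2 ($): row=0 col=21 char='r'
After 3 (l): row=0 col=21 char='r'
After 4 (j): row=1 col=13 char='n'
After 5 (b): row=1 col=11 char='t'
After 6 (b): row=1 col=6 char='c'
After 7 (gg): row=0 col=0 char='r'
After 8 (l): row=0 col=1 char='o'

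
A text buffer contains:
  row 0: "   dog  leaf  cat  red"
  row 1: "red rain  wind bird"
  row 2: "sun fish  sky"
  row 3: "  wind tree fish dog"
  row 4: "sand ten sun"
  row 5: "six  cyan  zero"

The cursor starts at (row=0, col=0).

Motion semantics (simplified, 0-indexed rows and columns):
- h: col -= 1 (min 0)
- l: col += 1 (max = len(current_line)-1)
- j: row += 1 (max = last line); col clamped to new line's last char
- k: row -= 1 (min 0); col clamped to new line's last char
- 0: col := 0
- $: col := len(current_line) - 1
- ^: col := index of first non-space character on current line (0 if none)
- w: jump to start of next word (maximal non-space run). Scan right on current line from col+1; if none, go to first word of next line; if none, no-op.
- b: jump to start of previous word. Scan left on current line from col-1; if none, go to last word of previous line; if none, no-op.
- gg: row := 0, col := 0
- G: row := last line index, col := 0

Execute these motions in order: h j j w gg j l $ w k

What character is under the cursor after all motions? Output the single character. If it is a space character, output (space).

After 1 (h): row=0 col=0 char='_'
After 2 (j): row=1 col=0 char='r'
After 3 (j): row=2 col=0 char='s'
After 4 (w): row=2 col=4 char='f'
After 5 (gg): row=0 col=0 char='_'
After 6 (j): row=1 col=0 char='r'
After 7 (l): row=1 col=1 char='e'
After 8 ($): row=1 col=18 char='d'
After 9 (w): row=2 col=0 char='s'
After 10 (k): row=1 col=0 char='r'

Answer: r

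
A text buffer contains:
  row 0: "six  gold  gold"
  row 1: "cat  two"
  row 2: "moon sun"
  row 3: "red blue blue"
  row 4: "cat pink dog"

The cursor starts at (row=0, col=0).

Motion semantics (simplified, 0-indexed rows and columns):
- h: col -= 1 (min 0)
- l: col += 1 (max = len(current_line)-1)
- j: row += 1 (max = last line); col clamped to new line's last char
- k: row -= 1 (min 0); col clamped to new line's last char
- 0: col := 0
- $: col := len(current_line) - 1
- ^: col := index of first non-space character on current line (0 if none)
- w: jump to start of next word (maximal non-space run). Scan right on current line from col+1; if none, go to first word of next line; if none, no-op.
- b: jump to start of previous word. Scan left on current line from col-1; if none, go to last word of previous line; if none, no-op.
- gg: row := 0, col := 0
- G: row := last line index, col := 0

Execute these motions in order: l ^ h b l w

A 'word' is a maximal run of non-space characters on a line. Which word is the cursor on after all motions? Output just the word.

Answer: gold

Derivation:
After 1 (l): row=0 col=1 char='i'
After 2 (^): row=0 col=0 char='s'
After 3 (h): row=0 col=0 char='s'
After 4 (b): row=0 col=0 char='s'
After 5 (l): row=0 col=1 char='i'
After 6 (w): row=0 col=5 char='g'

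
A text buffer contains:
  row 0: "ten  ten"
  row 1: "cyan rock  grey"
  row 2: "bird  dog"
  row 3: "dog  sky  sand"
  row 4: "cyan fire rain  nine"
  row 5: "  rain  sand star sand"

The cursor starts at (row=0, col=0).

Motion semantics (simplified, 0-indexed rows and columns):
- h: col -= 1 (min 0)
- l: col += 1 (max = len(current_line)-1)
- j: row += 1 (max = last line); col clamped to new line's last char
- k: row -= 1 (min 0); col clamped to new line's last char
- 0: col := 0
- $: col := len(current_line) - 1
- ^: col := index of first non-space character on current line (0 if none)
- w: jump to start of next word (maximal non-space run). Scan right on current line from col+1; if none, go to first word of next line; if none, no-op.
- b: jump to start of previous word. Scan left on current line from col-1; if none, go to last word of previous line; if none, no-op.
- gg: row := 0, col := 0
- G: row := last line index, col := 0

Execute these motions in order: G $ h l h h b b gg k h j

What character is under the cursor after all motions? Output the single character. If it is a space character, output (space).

Answer: c

Derivation:
After 1 (G): row=5 col=0 char='_'
After 2 ($): row=5 col=21 char='d'
After 3 (h): row=5 col=20 char='n'
After 4 (l): row=5 col=21 char='d'
After 5 (h): row=5 col=20 char='n'
After 6 (h): row=5 col=19 char='a'
After 7 (b): row=5 col=18 char='s'
After 8 (b): row=5 col=13 char='s'
After 9 (gg): row=0 col=0 char='t'
After 10 (k): row=0 col=0 char='t'
After 11 (h): row=0 col=0 char='t'
After 12 (j): row=1 col=0 char='c'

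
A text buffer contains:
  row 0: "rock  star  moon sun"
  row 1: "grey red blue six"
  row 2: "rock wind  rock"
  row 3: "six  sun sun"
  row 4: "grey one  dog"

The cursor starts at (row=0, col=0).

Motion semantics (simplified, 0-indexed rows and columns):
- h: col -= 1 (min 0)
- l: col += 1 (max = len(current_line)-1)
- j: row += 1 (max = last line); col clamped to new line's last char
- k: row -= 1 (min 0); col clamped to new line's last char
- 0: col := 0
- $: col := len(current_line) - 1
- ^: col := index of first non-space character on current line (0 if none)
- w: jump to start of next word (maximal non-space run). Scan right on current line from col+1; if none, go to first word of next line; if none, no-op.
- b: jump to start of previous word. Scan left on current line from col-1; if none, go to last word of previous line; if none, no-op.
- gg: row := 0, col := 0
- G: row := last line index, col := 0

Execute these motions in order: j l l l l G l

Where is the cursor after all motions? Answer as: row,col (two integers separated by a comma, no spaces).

After 1 (j): row=1 col=0 char='g'
After 2 (l): row=1 col=1 char='r'
After 3 (l): row=1 col=2 char='e'
After 4 (l): row=1 col=3 char='y'
After 5 (l): row=1 col=4 char='_'
After 6 (G): row=4 col=0 char='g'
After 7 (l): row=4 col=1 char='r'

Answer: 4,1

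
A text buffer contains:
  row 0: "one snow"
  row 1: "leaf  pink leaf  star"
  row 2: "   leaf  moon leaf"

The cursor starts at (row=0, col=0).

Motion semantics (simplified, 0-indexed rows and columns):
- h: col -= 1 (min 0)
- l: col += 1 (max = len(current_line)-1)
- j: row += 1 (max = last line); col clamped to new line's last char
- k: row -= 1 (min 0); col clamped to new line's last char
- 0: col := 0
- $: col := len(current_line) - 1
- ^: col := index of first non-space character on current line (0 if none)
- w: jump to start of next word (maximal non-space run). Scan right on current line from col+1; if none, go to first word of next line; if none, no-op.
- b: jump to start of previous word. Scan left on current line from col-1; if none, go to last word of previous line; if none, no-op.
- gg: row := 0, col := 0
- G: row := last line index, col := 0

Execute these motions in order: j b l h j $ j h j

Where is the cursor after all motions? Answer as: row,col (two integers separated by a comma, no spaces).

After 1 (j): row=1 col=0 char='l'
After 2 (b): row=0 col=4 char='s'
After 3 (l): row=0 col=5 char='n'
After 4 (h): row=0 col=4 char='s'
After 5 (j): row=1 col=4 char='_'
After 6 ($): row=1 col=20 char='r'
After 7 (j): row=2 col=17 char='f'
After 8 (h): row=2 col=16 char='a'
After 9 (j): row=2 col=16 char='a'

Answer: 2,16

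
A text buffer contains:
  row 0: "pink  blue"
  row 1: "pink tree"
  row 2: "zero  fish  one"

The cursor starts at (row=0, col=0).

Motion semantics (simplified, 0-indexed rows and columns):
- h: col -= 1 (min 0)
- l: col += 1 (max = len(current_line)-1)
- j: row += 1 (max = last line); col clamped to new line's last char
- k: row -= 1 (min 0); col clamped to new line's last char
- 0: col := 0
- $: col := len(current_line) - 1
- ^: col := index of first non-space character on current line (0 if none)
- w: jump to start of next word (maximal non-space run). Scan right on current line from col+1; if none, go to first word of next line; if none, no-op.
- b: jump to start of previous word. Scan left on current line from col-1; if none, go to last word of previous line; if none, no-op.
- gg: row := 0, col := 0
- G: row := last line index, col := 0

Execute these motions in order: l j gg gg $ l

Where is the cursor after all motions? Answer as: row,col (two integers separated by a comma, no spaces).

Answer: 0,9

Derivation:
After 1 (l): row=0 col=1 char='i'
After 2 (j): row=1 col=1 char='i'
After 3 (gg): row=0 col=0 char='p'
After 4 (gg): row=0 col=0 char='p'
After 5 ($): row=0 col=9 char='e'
After 6 (l): row=0 col=9 char='e'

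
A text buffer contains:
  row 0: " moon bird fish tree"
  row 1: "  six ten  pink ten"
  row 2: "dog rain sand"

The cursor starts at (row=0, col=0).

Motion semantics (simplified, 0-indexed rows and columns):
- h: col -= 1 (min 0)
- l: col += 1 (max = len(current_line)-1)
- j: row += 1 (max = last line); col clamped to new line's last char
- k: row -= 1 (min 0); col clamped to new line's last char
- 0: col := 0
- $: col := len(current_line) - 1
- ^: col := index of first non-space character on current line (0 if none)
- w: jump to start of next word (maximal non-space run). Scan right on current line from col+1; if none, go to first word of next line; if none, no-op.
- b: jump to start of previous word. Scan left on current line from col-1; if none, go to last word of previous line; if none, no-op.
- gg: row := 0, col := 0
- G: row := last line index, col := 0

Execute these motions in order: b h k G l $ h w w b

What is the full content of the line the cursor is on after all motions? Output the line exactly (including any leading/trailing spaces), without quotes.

After 1 (b): row=0 col=0 char='_'
After 2 (h): row=0 col=0 char='_'
After 3 (k): row=0 col=0 char='_'
After 4 (G): row=2 col=0 char='d'
After 5 (l): row=2 col=1 char='o'
After 6 ($): row=2 col=12 char='d'
After 7 (h): row=2 col=11 char='n'
After 8 (w): row=2 col=11 char='n'
After 9 (w): row=2 col=11 char='n'
After 10 (b): row=2 col=9 char='s'

Answer: dog rain sand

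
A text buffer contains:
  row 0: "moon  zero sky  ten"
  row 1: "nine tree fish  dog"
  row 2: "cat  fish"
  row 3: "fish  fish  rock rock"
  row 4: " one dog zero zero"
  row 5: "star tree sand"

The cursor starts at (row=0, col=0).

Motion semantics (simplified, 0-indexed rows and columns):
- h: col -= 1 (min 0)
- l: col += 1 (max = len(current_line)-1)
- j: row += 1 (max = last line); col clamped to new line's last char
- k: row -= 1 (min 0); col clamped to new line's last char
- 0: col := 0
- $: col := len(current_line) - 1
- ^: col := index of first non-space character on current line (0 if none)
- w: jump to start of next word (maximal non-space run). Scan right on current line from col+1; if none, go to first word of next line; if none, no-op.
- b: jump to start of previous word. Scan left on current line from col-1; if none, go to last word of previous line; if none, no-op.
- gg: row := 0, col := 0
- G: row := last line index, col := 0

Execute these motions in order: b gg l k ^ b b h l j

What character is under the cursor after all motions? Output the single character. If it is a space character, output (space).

Answer: i

Derivation:
After 1 (b): row=0 col=0 char='m'
After 2 (gg): row=0 col=0 char='m'
After 3 (l): row=0 col=1 char='o'
After 4 (k): row=0 col=1 char='o'
After 5 (^): row=0 col=0 char='m'
After 6 (b): row=0 col=0 char='m'
After 7 (b): row=0 col=0 char='m'
After 8 (h): row=0 col=0 char='m'
After 9 (l): row=0 col=1 char='o'
After 10 (j): row=1 col=1 char='i'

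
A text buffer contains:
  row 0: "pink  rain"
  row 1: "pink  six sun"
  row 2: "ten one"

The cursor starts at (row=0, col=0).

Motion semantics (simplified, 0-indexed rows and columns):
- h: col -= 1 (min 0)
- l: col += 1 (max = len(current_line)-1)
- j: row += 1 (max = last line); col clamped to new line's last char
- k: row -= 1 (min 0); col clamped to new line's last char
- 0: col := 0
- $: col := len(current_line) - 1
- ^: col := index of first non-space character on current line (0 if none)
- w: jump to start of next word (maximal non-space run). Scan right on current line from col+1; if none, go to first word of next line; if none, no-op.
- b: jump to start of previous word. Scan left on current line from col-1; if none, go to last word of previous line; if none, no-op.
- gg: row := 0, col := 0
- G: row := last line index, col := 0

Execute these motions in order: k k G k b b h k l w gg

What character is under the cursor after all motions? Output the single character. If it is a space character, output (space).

After 1 (k): row=0 col=0 char='p'
After 2 (k): row=0 col=0 char='p'
After 3 (G): row=2 col=0 char='t'
After 4 (k): row=1 col=0 char='p'
After 5 (b): row=0 col=6 char='r'
After 6 (b): row=0 col=0 char='p'
After 7 (h): row=0 col=0 char='p'
After 8 (k): row=0 col=0 char='p'
After 9 (l): row=0 col=1 char='i'
After 10 (w): row=0 col=6 char='r'
After 11 (gg): row=0 col=0 char='p'

Answer: p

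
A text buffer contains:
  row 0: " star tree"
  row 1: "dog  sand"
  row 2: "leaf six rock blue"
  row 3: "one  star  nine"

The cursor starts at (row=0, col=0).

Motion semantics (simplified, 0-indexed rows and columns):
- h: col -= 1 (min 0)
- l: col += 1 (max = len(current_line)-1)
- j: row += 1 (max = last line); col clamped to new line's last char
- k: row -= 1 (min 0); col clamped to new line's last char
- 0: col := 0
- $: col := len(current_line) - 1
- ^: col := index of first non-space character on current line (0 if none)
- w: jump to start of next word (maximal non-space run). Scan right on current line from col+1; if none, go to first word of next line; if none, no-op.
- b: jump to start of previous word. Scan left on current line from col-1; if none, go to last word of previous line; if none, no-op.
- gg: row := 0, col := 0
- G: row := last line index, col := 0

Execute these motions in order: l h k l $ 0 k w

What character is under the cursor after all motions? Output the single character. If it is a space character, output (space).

After 1 (l): row=0 col=1 char='s'
After 2 (h): row=0 col=0 char='_'
After 3 (k): row=0 col=0 char='_'
After 4 (l): row=0 col=1 char='s'
After 5 ($): row=0 col=9 char='e'
After 6 (0): row=0 col=0 char='_'
After 7 (k): row=0 col=0 char='_'
After 8 (w): row=0 col=1 char='s'

Answer: s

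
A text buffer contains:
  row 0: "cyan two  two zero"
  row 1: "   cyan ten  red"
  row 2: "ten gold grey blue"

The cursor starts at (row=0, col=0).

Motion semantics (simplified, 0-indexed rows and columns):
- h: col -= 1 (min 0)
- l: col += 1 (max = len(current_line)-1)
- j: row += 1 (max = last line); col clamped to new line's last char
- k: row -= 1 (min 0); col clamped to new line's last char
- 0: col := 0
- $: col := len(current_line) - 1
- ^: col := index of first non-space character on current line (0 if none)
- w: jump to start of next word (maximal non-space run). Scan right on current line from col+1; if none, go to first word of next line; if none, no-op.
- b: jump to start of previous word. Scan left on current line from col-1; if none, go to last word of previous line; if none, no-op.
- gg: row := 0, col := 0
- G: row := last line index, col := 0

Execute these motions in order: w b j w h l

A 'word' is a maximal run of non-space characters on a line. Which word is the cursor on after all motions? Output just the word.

After 1 (w): row=0 col=5 char='t'
After 2 (b): row=0 col=0 char='c'
After 3 (j): row=1 col=0 char='_'
After 4 (w): row=1 col=3 char='c'
After 5 (h): row=1 col=2 char='_'
After 6 (l): row=1 col=3 char='c'

Answer: cyan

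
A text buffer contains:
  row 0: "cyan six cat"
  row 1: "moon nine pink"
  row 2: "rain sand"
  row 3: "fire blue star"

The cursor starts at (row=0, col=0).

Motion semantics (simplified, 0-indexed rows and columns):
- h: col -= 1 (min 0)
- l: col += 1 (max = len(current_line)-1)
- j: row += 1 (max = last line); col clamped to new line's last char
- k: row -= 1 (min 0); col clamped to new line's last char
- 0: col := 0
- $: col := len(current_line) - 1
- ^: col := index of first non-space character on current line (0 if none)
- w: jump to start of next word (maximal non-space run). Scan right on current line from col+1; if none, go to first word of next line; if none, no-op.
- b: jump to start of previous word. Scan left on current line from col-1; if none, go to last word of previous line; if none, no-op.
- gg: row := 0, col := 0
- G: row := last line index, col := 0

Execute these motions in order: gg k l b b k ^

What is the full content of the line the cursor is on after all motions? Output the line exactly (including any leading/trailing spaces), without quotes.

Answer: cyan six cat

Derivation:
After 1 (gg): row=0 col=0 char='c'
After 2 (k): row=0 col=0 char='c'
After 3 (l): row=0 col=1 char='y'
After 4 (b): row=0 col=0 char='c'
After 5 (b): row=0 col=0 char='c'
After 6 (k): row=0 col=0 char='c'
After 7 (^): row=0 col=0 char='c'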